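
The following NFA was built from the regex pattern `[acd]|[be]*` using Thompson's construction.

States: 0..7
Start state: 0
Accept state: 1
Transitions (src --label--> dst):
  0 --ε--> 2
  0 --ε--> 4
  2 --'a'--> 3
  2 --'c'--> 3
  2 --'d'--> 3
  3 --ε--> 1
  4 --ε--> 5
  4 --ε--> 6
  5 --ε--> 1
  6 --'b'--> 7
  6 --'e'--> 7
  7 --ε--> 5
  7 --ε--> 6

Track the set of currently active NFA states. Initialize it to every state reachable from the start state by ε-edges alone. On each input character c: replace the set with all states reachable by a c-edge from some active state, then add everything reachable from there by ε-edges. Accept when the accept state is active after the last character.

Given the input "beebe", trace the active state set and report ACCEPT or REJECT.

start: ε-closure({0}) = {0,1,2,4,5,6}
'b' @ 1: {1,5,6,7}  (accept∈set)
'e' @ 2: {1,5,6,7}  (accept∈set)
'e' @ 3: {1,5,6,7}  (accept∈set)
'b' @ 4: {1,5,6,7}  (accept∈set)
'e' @ 5: {1,5,6,7}  (accept∈set)
after full input: {1,5,6,7}  (accept=1 in)

Answer: ACCEPT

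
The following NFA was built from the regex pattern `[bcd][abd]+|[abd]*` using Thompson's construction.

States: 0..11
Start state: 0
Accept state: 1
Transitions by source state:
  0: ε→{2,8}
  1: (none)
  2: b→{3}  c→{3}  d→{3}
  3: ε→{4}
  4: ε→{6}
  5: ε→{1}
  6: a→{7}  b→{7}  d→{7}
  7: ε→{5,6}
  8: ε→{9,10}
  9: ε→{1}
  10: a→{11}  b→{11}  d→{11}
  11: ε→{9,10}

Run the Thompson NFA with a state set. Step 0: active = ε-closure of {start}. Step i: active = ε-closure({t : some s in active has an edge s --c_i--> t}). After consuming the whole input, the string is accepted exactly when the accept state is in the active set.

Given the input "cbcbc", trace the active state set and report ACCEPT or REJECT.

Answer: REJECT

Derivation:
initial (ε-close {0}): {0,1,2,8,9,10}
'c' @ 1: {3,4,6}
'b' @ 2: {1,5,6,7}  ✓accept
'c' @ 3: {}  — dead — no transitions
rest 'bc' ignored (set empty)
after full input: {}  (accept=1 not in)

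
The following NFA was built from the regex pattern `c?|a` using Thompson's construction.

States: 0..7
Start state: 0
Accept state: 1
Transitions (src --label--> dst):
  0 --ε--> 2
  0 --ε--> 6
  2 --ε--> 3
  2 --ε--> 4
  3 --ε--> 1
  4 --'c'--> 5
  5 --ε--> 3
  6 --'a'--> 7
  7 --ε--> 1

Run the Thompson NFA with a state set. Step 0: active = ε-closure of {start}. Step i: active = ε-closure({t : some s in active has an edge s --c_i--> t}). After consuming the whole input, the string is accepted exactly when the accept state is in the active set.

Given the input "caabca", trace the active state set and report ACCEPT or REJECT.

initial (ε-close {0}): {0,1,2,3,4,6}
'c' @ 1: {1,3,5}  [accepting]
'a' @ 2: {}  — dead — no transitions
rest 'abca' ignored (set empty)
end set {} — state 1 not in

Answer: REJECT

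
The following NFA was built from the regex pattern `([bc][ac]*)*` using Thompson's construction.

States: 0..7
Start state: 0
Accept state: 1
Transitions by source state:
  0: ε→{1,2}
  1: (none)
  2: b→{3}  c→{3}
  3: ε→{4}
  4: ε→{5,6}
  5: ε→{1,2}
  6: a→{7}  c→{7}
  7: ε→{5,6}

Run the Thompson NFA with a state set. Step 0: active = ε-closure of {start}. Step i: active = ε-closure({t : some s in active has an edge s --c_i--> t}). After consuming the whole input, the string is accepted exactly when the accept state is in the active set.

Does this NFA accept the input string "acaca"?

Answer: REJECT

Derivation:
initial (ε-close {0}): {0,1,2}
'a' @ 1: {}  — state set empty
rest 'caca' ignored (set empty)
after full input: {}  (accept=1 not in)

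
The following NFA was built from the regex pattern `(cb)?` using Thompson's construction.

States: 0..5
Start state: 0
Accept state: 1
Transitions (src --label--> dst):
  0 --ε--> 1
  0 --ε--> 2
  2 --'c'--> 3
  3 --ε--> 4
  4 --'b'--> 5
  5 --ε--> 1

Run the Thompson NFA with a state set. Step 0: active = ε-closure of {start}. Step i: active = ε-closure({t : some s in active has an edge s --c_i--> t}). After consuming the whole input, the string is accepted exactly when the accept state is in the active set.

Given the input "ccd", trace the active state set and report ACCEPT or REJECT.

Answer: REJECT

Trace:
S₀ = ε-closure({0}) = {0,1,2}
'c' @ 1: {3,4}
'c' @ 2: {}  — state set empty
rest 'd' ignored (set empty)
after full input: {}  (accept=1 not in)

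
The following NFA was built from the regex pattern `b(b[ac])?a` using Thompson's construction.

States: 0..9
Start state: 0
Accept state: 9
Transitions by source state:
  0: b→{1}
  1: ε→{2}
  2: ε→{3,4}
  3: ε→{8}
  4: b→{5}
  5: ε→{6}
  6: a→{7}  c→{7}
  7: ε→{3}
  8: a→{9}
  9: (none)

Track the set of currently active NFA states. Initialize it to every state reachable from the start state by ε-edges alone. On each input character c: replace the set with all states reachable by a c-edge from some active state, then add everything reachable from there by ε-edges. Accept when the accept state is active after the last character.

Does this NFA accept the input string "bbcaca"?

initial (ε-close {0}): {0}
'b' @ 1: {1,2,3,4,8}
'b' @ 2: {5,6}
'c' @ 3: {3,7,8}
'a' @ 4: {9}  (accept∈set)
'c' @ 5: {}  — dead — no transitions
rest 'a' ignored (set empty)
final: {}; accept 9 not in set

Answer: REJECT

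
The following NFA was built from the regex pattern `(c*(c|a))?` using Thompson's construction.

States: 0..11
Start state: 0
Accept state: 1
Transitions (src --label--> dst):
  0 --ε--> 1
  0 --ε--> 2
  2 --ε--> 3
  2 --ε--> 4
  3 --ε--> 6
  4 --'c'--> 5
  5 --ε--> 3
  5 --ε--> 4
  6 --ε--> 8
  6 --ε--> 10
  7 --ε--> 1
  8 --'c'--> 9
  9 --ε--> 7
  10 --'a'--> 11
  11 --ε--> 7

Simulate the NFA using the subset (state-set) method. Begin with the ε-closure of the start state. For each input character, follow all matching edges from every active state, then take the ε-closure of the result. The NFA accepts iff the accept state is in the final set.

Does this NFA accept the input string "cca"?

S₀ = ε-closure({0}) = {0,1,2,3,4,6,8,10}
'c' @ 1: {1,3,4,5,6,7,8,9,10}  ✓accept
'c' @ 2: {1,3,4,5,6,7,8,9,10}  ✓accept
'a' @ 3: {1,7,11}  ✓accept
final: {1,7,11}; accept 1 in set

Answer: ACCEPT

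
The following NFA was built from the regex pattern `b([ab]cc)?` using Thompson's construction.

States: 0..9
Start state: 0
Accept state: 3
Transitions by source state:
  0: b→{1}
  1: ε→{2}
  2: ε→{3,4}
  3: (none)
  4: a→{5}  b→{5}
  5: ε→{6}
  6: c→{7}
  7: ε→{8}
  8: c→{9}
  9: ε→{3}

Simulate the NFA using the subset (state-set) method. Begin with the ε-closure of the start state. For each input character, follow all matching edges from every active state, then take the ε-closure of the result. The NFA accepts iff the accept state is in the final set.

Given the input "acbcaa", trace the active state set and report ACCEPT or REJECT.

Answer: REJECT

Trace:
S₀ = ε-closure({0}) = {0}
'a' @ 1: {}  — no active states
rest 'cbcaa' ignored (set empty)
final: {}; accept 3 not in set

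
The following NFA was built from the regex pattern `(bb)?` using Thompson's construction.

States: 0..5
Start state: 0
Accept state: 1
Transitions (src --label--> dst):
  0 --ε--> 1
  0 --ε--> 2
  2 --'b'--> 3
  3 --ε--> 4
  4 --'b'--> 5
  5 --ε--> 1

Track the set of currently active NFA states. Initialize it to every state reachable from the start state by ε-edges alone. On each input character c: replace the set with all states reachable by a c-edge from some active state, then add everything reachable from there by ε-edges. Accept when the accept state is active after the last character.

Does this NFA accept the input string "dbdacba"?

S₀ = ε-closure({0}) = {0,1,2}
'd' @ 1: {}  — state set empty
rest 'bdacba' ignored (set empty)
after full input: {}  (accept=1 not in)

Answer: REJECT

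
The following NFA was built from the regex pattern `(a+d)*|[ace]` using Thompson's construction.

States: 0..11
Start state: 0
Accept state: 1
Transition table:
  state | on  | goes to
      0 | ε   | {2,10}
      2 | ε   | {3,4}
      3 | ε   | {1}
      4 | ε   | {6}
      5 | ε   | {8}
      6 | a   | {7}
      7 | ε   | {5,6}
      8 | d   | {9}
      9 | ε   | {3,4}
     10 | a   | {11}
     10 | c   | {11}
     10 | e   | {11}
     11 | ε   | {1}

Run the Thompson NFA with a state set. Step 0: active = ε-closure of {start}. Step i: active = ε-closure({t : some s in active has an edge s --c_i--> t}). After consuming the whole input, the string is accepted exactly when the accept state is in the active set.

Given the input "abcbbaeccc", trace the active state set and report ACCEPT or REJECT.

start: ε-closure({0}) = {0,1,2,3,4,6,10}
'a' @ 1: {1,5,6,7,8,11}  ✓accept
'b' @ 2: {}  — state set empty
rest 'cbbaeccc' ignored (set empty)
end set {} — state 1 not in

Answer: REJECT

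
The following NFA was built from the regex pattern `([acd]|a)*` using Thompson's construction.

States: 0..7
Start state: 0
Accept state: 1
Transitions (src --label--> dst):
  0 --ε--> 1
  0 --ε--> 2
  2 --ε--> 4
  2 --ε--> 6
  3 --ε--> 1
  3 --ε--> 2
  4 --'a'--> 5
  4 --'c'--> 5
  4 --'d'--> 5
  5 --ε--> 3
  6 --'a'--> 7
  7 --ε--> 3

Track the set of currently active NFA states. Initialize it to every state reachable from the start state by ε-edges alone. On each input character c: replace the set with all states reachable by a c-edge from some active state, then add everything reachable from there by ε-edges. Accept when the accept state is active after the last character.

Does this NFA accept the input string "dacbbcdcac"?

initial (ε-close {0}): {0,1,2,4,6}
'd' @ 1: {1,2,3,4,5,6}  ✓accept
'a' @ 2: {1,2,3,4,5,6,7}  ✓accept
'c' @ 3: {1,2,3,4,5,6}  ✓accept
'b' @ 4: {}  — state set empty
rest 'bcdcac' ignored (set empty)
after full input: {}  (accept=1 not in)

Answer: REJECT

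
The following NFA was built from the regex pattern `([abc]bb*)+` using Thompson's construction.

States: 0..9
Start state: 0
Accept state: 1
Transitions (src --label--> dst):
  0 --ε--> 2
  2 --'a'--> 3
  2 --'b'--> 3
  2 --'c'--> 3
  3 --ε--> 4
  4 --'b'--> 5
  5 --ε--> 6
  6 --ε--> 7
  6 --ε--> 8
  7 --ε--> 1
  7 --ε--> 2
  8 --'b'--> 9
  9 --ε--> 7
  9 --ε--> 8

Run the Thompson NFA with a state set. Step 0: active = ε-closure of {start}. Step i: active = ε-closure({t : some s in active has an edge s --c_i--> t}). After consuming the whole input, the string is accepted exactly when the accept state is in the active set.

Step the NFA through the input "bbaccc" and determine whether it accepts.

Answer: REJECT

Derivation:
initial (ε-close {0}): {0,2}
'b' @ 1: {3,4}
'b' @ 2: {1,2,5,6,7,8}  ✓accept
'a' @ 3: {3,4}
'c' @ 4: {}  — no active states
rest 'cc' ignored (set empty)
after full input: {}  (accept=1 not in)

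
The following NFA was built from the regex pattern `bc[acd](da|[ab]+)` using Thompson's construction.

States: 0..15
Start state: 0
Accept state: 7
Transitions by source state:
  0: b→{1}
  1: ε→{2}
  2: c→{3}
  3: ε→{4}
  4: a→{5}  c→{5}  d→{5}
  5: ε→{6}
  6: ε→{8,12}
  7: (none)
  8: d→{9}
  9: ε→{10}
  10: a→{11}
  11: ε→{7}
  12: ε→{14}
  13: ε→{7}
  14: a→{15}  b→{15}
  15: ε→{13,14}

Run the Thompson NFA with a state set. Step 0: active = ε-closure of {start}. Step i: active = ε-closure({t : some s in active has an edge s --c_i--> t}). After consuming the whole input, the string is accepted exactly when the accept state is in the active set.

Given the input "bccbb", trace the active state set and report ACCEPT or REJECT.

start: ε-closure({0}) = {0}
'b' @ 1: {1,2}
'c' @ 2: {3,4}
'c' @ 3: {5,6,8,12,14}
'b' @ 4: {7,13,14,15}  [accepting]
'b' @ 5: {7,13,14,15}  [accepting]
end set {7,13,14,15} — state 7 in

Answer: ACCEPT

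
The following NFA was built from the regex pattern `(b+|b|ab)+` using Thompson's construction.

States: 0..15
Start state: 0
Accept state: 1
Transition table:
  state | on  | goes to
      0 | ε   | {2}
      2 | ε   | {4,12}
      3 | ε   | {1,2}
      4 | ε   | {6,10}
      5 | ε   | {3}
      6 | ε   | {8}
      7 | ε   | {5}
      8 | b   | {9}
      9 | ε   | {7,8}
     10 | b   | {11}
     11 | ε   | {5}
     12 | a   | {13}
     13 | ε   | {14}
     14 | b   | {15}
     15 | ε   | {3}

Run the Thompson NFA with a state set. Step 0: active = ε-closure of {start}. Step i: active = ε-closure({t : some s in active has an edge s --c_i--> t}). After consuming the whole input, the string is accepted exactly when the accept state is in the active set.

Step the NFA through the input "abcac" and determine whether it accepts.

start: ε-closure({0}) = {0,2,4,6,8,10,12}
'a' @ 1: {13,14}
'b' @ 2: {1,2,3,4,6,8,10,12,15}  [accepting]
'c' @ 3: {}  — state set empty
rest 'ac' ignored (set empty)
end set {} — state 1 not in

Answer: REJECT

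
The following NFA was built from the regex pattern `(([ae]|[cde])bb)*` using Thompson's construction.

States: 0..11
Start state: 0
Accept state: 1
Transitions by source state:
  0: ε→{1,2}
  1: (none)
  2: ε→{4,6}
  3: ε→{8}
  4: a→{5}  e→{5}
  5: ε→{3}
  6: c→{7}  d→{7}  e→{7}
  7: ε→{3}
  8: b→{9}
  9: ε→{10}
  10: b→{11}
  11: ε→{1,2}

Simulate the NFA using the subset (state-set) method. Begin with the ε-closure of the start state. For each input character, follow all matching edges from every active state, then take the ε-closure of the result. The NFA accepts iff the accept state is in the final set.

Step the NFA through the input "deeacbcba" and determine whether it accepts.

Answer: REJECT

Trace:
initial (ε-close {0}): {0,1,2,4,6}
'd' @ 1: {3,7,8}
'e' @ 2: {}  — state set empty
rest 'eacbcba' ignored (set empty)
end set {} — state 1 not in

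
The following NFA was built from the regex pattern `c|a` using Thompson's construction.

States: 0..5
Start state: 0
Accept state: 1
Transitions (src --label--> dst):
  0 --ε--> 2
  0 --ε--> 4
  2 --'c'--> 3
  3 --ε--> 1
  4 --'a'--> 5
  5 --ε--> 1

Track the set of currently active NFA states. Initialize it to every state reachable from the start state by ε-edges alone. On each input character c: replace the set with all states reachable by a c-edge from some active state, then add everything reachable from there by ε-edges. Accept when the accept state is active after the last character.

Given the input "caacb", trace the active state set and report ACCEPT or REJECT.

Answer: REJECT

Derivation:
start: ε-closure({0}) = {0,2,4}
'c' @ 1: {1,3}  ✓accept
'a' @ 2: {}  — dead — no transitions
rest 'acb' ignored (set empty)
final: {}; accept 1 not in set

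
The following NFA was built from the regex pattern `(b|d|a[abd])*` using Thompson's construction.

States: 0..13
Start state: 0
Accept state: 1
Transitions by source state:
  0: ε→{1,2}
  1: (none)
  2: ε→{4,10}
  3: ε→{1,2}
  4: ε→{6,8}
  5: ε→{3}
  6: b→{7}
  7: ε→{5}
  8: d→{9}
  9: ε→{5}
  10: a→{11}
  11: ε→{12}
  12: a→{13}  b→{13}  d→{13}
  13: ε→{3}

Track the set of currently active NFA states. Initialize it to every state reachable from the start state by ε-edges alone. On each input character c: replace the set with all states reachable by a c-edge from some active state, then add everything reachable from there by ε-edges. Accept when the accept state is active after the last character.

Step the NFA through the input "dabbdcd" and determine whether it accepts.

S₀ = ε-closure({0}) = {0,1,2,4,6,8,10}
'd' @ 1: {1,2,3,4,5,6,8,9,10}  [accepting]
'a' @ 2: {11,12}
'b' @ 3: {1,2,3,4,6,8,10,13}  [accepting]
'b' @ 4: {1,2,3,4,5,6,7,8,10}  [accepting]
'd' @ 5: {1,2,3,4,5,6,8,9,10}  [accepting]
'c' @ 6: {}  — state set empty
rest 'd' ignored (set empty)
final: {}; accept 1 not in set

Answer: REJECT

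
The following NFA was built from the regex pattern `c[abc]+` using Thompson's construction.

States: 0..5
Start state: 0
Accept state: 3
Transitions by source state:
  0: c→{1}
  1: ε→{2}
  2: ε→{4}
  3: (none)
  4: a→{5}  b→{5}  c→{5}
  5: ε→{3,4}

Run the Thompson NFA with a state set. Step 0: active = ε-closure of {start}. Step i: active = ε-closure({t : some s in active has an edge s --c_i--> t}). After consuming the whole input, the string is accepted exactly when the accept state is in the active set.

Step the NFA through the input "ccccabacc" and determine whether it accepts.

S₀ = ε-closure({0}) = {0}
'c' @ 1: {1,2,4}
'c' @ 2: {3,4,5}  (accept∈set)
'c' @ 3: {3,4,5}  (accept∈set)
'c' @ 4: {3,4,5}  (accept∈set)
'a' @ 5: {3,4,5}  (accept∈set)
'b' @ 6: {3,4,5}  (accept∈set)
'a' @ 7: {3,4,5}  (accept∈set)
'c' @ 8: {3,4,5}  (accept∈set)
'c' @ 9: {3,4,5}  (accept∈set)
end set {3,4,5} — state 3 in

Answer: ACCEPT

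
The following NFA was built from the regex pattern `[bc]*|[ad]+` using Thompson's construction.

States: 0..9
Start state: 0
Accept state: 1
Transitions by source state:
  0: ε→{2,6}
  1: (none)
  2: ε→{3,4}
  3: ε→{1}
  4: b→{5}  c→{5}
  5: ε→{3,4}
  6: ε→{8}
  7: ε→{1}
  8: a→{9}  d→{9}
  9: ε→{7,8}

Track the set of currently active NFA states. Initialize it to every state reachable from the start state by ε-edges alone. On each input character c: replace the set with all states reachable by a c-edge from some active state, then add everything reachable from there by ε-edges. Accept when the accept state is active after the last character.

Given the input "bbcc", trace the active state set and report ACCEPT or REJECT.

S₀ = ε-closure({0}) = {0,1,2,3,4,6,8}
'b' @ 1: {1,3,4,5}  ✓accept
'b' @ 2: {1,3,4,5}  ✓accept
'c' @ 3: {1,3,4,5}  ✓accept
'c' @ 4: {1,3,4,5}  ✓accept
end set {1,3,4,5} — state 1 in

Answer: ACCEPT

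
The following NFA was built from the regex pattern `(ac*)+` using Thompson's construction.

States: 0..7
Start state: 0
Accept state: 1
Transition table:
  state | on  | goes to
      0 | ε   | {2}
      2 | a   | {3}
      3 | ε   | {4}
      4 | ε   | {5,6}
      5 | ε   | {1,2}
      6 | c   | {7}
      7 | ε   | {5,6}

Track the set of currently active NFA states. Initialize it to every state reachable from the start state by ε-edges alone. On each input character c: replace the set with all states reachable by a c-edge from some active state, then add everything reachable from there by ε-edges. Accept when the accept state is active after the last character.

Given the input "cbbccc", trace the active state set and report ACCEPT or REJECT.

S₀ = ε-closure({0}) = {0,2}
'c' @ 1: {}  — state set empty
rest 'bbccc' ignored (set empty)
final: {}; accept 1 not in set

Answer: REJECT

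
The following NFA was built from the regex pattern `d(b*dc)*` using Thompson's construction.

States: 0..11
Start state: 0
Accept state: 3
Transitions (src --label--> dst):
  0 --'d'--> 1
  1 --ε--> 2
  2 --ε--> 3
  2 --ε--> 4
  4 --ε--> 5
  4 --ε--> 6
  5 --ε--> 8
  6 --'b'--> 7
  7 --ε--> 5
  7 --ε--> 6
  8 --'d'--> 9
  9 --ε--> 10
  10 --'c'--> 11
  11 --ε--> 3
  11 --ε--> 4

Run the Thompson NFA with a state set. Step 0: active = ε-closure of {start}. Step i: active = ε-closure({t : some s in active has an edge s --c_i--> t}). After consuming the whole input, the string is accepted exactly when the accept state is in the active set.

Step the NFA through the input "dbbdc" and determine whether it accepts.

start: ε-closure({0}) = {0}
'd' @ 1: {1,2,3,4,5,6,8}  (accept∈set)
'b' @ 2: {5,6,7,8}
'b' @ 3: {5,6,7,8}
'd' @ 4: {9,10}
'c' @ 5: {3,4,5,6,8,11}  (accept∈set)
final: {3,4,5,6,8,11}; accept 3 in set

Answer: ACCEPT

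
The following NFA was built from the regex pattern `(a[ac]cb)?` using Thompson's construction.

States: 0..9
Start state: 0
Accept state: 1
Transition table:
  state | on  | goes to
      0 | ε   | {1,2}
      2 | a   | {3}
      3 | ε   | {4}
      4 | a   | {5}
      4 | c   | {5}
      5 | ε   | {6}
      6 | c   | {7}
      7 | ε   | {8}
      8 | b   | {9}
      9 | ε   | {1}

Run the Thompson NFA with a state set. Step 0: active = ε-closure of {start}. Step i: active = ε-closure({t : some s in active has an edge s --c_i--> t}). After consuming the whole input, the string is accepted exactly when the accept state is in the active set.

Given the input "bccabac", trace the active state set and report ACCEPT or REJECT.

Answer: REJECT

Steps:
S₀ = ε-closure({0}) = {0,1,2}
'b' @ 1: {}  — dead — no transitions
rest 'ccabac' ignored (set empty)
end set {} — state 1 not in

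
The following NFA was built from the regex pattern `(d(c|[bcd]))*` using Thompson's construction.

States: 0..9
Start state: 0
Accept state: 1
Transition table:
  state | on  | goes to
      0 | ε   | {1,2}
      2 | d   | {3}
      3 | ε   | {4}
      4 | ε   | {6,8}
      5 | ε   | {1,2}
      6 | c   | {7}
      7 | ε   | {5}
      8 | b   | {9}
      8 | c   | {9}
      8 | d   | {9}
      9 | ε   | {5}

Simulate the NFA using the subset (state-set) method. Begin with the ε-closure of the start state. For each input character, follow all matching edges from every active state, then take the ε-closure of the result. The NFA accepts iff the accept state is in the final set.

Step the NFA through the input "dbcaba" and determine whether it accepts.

Answer: REJECT

Derivation:
S₀ = ε-closure({0}) = {0,1,2}
'd' @ 1: {3,4,6,8}
'b' @ 2: {1,2,5,9}  [accepting]
'c' @ 3: {}  — dead — no transitions
rest 'aba' ignored (set empty)
after full input: {}  (accept=1 not in)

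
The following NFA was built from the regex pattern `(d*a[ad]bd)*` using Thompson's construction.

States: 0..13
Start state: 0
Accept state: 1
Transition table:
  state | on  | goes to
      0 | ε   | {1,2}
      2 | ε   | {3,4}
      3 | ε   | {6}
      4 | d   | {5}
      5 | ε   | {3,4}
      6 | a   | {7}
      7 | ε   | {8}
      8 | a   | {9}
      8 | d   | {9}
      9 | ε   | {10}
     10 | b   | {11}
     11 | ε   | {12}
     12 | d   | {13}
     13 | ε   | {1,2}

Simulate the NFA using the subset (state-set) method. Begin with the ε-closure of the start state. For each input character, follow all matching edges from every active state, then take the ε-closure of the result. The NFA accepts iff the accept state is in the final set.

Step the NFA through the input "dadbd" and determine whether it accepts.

initial (ε-close {0}): {0,1,2,3,4,6}
'd' @ 1: {3,4,5,6}
'a' @ 2: {7,8}
'd' @ 3: {9,10}
'b' @ 4: {11,12}
'd' @ 5: {1,2,3,4,6,13}  ✓accept
end set {1,2,3,4,6,13} — state 1 in

Answer: ACCEPT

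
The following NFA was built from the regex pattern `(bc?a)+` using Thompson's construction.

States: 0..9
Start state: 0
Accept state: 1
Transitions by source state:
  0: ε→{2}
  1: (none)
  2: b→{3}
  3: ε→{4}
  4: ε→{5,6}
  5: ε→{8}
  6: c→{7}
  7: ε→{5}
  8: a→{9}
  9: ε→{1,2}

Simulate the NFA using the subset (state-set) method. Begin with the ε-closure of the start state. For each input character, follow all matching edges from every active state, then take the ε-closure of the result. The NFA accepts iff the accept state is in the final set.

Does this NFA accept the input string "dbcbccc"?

Answer: REJECT

Trace:
start: ε-closure({0}) = {0,2}
'd' @ 1: {}  — state set empty
rest 'bcbccc' ignored (set empty)
end set {} — state 1 not in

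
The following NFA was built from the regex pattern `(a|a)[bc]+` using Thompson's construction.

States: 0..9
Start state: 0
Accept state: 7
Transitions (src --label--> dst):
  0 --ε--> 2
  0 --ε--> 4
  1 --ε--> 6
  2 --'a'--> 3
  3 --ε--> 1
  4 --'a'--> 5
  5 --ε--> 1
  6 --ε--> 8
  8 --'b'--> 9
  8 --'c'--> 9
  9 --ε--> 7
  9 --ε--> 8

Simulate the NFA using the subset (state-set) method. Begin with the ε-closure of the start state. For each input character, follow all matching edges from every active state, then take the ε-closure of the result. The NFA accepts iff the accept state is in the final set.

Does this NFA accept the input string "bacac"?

initial (ε-close {0}): {0,2,4}
'b' @ 1: {}  — no active states
rest 'acac' ignored (set empty)
final: {}; accept 7 not in set

Answer: REJECT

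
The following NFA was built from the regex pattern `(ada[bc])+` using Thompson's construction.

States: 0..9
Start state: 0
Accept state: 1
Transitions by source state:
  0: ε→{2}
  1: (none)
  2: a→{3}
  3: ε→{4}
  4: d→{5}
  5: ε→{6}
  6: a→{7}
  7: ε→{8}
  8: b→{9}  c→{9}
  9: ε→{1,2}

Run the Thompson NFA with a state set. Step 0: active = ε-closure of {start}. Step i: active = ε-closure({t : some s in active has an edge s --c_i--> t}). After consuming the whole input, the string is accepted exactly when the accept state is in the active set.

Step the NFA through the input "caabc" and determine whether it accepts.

S₀ = ε-closure({0}) = {0,2}
'c' @ 1: {}  — state set empty
rest 'aabc' ignored (set empty)
after full input: {}  (accept=1 not in)

Answer: REJECT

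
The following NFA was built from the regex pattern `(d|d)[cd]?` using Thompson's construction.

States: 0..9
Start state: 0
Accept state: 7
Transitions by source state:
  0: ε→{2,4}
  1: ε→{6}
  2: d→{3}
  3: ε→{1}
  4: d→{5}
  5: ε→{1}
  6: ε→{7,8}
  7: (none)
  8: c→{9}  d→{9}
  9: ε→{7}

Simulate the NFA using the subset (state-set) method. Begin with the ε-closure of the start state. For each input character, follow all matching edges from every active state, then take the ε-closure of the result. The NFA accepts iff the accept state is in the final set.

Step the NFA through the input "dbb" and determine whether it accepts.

Answer: REJECT

Trace:
initial (ε-close {0}): {0,2,4}
'd' @ 1: {1,3,5,6,7,8}  (accept∈set)
'b' @ 2: {}  — state set empty
rest 'b' ignored (set empty)
after full input: {}  (accept=7 not in)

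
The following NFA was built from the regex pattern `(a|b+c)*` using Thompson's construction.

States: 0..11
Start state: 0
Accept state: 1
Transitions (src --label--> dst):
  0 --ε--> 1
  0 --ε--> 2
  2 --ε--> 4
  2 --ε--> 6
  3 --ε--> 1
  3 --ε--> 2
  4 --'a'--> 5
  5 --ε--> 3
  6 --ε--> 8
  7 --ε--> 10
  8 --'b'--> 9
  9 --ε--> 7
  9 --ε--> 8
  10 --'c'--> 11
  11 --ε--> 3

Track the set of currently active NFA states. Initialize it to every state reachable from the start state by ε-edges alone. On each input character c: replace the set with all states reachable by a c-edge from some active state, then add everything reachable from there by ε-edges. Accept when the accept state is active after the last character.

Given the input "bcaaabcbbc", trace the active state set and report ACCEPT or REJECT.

Answer: ACCEPT

Derivation:
start: ε-closure({0}) = {0,1,2,4,6,8}
'b' @ 1: {7,8,9,10}
'c' @ 2: {1,2,3,4,6,8,11}  ✓accept
'a' @ 3: {1,2,3,4,5,6,8}  ✓accept
'a' @ 4: {1,2,3,4,5,6,8}  ✓accept
'a' @ 5: {1,2,3,4,5,6,8}  ✓accept
'b' @ 6: {7,8,9,10}
'c' @ 7: {1,2,3,4,6,8,11}  ✓accept
'b' @ 8: {7,8,9,10}
'b' @ 9: {7,8,9,10}
'c' @ 10: {1,2,3,4,6,8,11}  ✓accept
after full input: {1,2,3,4,6,8,11}  (accept=1 in)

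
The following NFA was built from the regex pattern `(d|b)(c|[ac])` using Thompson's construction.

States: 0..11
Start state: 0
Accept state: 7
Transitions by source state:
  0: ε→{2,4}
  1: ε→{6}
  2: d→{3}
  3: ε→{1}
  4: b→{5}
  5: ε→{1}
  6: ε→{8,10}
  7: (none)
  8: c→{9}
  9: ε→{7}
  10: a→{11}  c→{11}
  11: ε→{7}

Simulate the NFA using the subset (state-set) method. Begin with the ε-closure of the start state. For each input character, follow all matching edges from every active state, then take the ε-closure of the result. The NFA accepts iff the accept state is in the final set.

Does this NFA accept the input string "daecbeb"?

initial (ε-close {0}): {0,2,4}
'd' @ 1: {1,3,6,8,10}
'a' @ 2: {7,11}  ✓accept
'e' @ 3: {}  — dead — no transitions
rest 'cbeb' ignored (set empty)
final: {}; accept 7 not in set

Answer: REJECT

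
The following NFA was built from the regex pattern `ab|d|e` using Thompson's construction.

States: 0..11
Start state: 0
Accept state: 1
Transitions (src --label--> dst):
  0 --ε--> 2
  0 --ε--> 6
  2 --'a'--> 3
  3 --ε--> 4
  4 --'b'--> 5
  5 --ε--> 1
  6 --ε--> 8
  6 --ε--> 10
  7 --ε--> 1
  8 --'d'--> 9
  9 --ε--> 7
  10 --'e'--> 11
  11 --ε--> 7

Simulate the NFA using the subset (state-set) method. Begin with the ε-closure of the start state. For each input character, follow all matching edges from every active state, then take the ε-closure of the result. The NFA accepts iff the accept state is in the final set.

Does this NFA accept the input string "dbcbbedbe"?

S₀ = ε-closure({0}) = {0,2,6,8,10}
'd' @ 1: {1,7,9}  [accepting]
'b' @ 2: {}  — state set empty
rest 'cbbedbe' ignored (set empty)
final: {}; accept 1 not in set

Answer: REJECT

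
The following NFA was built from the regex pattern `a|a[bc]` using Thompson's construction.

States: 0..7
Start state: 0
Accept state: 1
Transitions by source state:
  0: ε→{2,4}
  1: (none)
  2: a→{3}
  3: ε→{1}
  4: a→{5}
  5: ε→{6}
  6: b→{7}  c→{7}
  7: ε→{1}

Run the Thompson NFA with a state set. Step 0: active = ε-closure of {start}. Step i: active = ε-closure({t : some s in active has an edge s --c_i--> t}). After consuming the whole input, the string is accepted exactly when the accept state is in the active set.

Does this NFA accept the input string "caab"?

S₀ = ε-closure({0}) = {0,2,4}
'c' @ 1: {}  — dead — no transitions
rest 'aab' ignored (set empty)
end set {} — state 1 not in

Answer: REJECT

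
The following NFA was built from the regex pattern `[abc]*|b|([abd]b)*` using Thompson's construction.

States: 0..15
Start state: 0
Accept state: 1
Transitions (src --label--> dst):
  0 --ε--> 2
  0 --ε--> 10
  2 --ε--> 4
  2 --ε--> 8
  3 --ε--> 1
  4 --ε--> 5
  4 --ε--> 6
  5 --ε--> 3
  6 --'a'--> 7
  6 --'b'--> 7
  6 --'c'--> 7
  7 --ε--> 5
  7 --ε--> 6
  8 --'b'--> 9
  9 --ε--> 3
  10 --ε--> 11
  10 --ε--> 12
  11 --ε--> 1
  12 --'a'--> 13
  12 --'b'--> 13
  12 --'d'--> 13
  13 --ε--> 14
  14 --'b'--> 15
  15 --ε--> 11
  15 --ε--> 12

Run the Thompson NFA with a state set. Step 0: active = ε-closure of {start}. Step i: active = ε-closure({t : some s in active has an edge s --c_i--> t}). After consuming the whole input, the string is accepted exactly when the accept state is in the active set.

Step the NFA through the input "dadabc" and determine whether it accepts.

S₀ = ε-closure({0}) = {0,1,2,3,4,5,6,8,10,11,12}
'd' @ 1: {13,14}
'a' @ 2: {}  — state set empty
rest 'dabc' ignored (set empty)
final: {}; accept 1 not in set

Answer: REJECT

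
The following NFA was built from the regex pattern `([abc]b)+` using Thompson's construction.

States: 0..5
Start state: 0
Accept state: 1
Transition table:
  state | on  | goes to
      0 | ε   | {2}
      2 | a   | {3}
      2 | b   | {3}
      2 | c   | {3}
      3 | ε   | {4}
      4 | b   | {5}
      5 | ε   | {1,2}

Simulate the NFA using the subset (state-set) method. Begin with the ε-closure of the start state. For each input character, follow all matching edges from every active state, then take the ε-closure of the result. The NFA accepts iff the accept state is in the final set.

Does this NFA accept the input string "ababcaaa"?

Answer: REJECT

Steps:
start: ε-closure({0}) = {0,2}
'a' @ 1: {3,4}
'b' @ 2: {1,2,5}  (accept∈set)
'a' @ 3: {3,4}
'b' @ 4: {1,2,5}  (accept∈set)
'c' @ 5: {3,4}
'a' @ 6: {}  — no active states
rest 'aa' ignored (set empty)
after full input: {}  (accept=1 not in)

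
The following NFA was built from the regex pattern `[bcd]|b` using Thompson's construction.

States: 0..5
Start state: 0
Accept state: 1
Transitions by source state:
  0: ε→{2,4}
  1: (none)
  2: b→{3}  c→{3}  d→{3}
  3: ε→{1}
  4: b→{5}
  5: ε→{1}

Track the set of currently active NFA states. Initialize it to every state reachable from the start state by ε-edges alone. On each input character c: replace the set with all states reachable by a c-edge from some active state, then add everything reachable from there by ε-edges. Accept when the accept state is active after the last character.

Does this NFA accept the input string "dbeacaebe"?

Answer: REJECT

Derivation:
initial (ε-close {0}): {0,2,4}
'd' @ 1: {1,3}  [accepting]
'b' @ 2: {}  — dead — no transitions
rest 'eacaebe' ignored (set empty)
after full input: {}  (accept=1 not in)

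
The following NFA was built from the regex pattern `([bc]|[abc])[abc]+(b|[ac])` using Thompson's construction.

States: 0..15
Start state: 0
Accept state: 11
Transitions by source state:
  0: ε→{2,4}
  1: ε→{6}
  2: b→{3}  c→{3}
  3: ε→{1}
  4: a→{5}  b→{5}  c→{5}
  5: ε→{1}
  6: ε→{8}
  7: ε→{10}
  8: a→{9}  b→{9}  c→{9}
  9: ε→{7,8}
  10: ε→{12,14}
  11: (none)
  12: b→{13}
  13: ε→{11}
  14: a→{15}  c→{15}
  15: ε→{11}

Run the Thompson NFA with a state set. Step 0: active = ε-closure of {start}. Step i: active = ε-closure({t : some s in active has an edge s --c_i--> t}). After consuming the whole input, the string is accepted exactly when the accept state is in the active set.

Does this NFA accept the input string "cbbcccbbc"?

S₀ = ε-closure({0}) = {0,2,4}
'c' @ 1: {1,3,5,6,8}
'b' @ 2: {7,8,9,10,12,14}
'b' @ 3: {7,8,9,10,11,12,13,14}  (accept∈set)
'c' @ 4: {7,8,9,10,11,12,14,15}  (accept∈set)
'c' @ 5: {7,8,9,10,11,12,14,15}  (accept∈set)
'c' @ 6: {7,8,9,10,11,12,14,15}  (accept∈set)
'b' @ 7: {7,8,9,10,11,12,13,14}  (accept∈set)
'b' @ 8: {7,8,9,10,11,12,13,14}  (accept∈set)
'c' @ 9: {7,8,9,10,11,12,14,15}  (accept∈set)
final: {7,8,9,10,11,12,14,15}; accept 11 in set

Answer: ACCEPT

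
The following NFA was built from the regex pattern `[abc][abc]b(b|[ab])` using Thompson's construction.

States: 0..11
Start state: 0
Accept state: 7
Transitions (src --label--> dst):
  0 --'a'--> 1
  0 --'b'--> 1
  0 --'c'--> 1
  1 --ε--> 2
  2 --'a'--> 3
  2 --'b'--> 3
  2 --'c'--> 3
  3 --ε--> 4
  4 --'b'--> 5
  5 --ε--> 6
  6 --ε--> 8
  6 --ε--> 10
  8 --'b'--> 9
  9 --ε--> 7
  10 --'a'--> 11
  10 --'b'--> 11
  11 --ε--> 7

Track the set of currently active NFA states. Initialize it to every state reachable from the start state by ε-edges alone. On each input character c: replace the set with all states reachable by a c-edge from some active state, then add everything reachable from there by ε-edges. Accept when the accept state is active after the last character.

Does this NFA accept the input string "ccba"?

Answer: ACCEPT

Steps:
initial (ε-close {0}): {0}
'c' @ 1: {1,2}
'c' @ 2: {3,4}
'b' @ 3: {5,6,8,10}
'a' @ 4: {7,11}  (accept∈set)
end set {7,11} — state 7 in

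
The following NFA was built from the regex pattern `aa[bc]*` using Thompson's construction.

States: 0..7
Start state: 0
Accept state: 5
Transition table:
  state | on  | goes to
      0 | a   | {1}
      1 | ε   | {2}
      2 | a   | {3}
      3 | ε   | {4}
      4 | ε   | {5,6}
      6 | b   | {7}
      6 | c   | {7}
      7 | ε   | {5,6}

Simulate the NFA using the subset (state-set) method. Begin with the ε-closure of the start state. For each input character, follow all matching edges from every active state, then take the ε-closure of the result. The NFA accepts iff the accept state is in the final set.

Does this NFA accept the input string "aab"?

Answer: ACCEPT

Steps:
S₀ = ε-closure({0}) = {0}
'a' @ 1: {1,2}
'a' @ 2: {3,4,5,6}  ✓accept
'b' @ 3: {5,6,7}  ✓accept
end set {5,6,7} — state 5 in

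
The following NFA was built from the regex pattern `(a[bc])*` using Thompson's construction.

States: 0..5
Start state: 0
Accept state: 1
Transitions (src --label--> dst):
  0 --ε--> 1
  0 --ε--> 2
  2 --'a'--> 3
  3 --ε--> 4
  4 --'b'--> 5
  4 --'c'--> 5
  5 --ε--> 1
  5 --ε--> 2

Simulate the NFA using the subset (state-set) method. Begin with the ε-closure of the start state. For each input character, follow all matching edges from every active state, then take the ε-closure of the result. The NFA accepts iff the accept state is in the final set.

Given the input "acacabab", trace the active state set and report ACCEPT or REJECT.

S₀ = ε-closure({0}) = {0,1,2}
'a' @ 1: {3,4}
'c' @ 2: {1,2,5}  (accept∈set)
'a' @ 3: {3,4}
'c' @ 4: {1,2,5}  (accept∈set)
'a' @ 5: {3,4}
'b' @ 6: {1,2,5}  (accept∈set)
'a' @ 7: {3,4}
'b' @ 8: {1,2,5}  (accept∈set)
after full input: {1,2,5}  (accept=1 in)

Answer: ACCEPT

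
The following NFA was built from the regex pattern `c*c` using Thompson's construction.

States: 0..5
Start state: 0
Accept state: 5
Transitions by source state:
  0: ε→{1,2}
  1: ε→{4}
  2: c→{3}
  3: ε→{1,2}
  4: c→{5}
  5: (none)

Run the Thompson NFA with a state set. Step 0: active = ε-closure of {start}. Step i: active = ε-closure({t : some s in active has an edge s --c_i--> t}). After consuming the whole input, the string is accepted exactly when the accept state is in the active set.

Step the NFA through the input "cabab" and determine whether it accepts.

start: ε-closure({0}) = {0,1,2,4}
'c' @ 1: {1,2,3,4,5}  (accept∈set)
'a' @ 2: {}  — dead — no transitions
rest 'bab' ignored (set empty)
after full input: {}  (accept=5 not in)

Answer: REJECT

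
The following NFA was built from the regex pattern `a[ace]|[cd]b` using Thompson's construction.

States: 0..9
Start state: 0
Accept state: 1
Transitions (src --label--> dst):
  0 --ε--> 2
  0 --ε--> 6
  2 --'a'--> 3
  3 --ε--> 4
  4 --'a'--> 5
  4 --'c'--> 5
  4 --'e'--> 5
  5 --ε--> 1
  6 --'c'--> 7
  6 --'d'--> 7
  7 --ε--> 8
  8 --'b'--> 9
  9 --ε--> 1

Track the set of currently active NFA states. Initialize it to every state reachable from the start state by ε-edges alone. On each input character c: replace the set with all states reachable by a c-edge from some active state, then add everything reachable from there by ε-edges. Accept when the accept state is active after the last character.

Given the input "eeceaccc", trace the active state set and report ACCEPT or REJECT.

start: ε-closure({0}) = {0,2,6}
'e' @ 1: {}  — dead — no transitions
rest 'eceaccc' ignored (set empty)
final: {}; accept 1 not in set

Answer: REJECT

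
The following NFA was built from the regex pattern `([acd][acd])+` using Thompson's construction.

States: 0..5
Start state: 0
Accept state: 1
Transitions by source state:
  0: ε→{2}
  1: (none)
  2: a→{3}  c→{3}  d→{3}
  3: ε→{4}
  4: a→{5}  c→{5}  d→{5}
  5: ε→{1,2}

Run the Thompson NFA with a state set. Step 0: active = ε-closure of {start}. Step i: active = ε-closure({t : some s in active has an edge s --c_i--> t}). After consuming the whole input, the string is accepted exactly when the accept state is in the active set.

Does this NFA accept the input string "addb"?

Answer: REJECT

Trace:
S₀ = ε-closure({0}) = {0,2}
'a' @ 1: {3,4}
'd' @ 2: {1,2,5}  (accept∈set)
'd' @ 3: {3,4}
'b' @ 4: {}  — state set empty
end set {} — state 1 not in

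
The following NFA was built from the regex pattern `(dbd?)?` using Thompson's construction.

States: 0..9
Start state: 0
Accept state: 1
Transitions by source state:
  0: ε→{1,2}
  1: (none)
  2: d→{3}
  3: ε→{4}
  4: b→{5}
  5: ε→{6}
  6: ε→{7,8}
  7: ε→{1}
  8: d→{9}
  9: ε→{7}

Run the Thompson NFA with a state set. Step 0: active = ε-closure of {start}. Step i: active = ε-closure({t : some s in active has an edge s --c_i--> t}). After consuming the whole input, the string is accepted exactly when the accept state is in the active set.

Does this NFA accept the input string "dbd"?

Answer: ACCEPT

Derivation:
S₀ = ε-closure({0}) = {0,1,2}
'd' @ 1: {3,4}
'b' @ 2: {1,5,6,7,8}  ✓accept
'd' @ 3: {1,7,9}  ✓accept
final: {1,7,9}; accept 1 in set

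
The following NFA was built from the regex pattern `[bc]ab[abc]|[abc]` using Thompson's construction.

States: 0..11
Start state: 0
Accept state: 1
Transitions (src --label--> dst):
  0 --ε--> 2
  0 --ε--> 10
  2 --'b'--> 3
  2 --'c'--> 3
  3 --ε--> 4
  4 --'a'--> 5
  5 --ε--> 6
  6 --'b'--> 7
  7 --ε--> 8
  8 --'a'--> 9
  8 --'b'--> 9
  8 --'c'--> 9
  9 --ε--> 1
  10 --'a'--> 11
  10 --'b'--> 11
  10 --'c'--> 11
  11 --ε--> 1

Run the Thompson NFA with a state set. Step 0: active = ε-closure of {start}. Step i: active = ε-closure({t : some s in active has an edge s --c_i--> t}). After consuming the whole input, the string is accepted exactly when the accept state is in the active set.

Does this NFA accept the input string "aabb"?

S₀ = ε-closure({0}) = {0,2,10}
'a' @ 1: {1,11}  (accept∈set)
'a' @ 2: {}  — state set empty
rest 'bb' ignored (set empty)
final: {}; accept 1 not in set

Answer: REJECT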